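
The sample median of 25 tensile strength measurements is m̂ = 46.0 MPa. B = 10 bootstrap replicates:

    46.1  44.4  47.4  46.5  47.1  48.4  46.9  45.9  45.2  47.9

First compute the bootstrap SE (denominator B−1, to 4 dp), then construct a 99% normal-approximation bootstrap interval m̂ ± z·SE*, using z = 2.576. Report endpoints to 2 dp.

Mean of replicates = 46.5800; sum of squared deviations = 13.4560; SE* = √(13.4560/9) = 1.2227
Margin = 2.576 × 1.2227 = 3.150
Interval: 46.0 ± 3.150

(42.85, 49.15)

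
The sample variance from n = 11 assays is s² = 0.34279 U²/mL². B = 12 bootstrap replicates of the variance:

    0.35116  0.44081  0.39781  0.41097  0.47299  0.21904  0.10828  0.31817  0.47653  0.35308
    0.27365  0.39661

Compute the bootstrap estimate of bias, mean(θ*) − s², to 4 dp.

bias = +0.0088

mean(θ*) = (0.35116 + 0.44081 + 0.39781 + 0.41097 + 0.47299 + 0.21904 + 0.10828 + 0.31817 + 0.47653 + 0.35308 + 0.27365 + 0.39661) / 12 = 0.35159
bias = 0.35159 − 0.34279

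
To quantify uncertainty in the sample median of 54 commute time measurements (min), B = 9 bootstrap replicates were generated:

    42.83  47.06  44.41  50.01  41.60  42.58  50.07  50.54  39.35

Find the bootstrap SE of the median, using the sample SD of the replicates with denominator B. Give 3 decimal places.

Bootstrap SE is the standard deviation of the 9 replicate medians.
Mean of replicates: (42.83 + 47.06 + 44.41 + 50.01 + 41.60 + 42.58 + 50.07 + 50.54 + 39.35) / 9 = 408.4500 / 9 = 45.3833
Sum of squared deviations: (−2.5533)² + (+1.6767)² + (−0.9733)² + (+4.6267)² + (−3.7833)² + (−2.8033)² + (+4.6867)² + (+5.1567)² + (−6.0333)² = 138.8136
Variance = 138.8136 / 9 = 15.4237
SE* = √15.4237

SE* = 3.927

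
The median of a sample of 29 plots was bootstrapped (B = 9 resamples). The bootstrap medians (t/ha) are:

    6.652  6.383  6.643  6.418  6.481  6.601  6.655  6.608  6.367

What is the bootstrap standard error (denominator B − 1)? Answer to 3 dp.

Bootstrap SE is the standard deviation of the 9 replicate medians.
Mean of replicates: (6.652 + 6.383 + 6.643 + 6.418 + 6.481 + 6.601 + 6.655 + 6.608 + 6.367) / 9 = 58.8080 / 9 = 6.5342
Sum of squared deviations: (+0.1178)² + (−0.1512)² + (+0.1088)² + (−0.1162)² + (−0.0532)² + (+0.0668)² + (+0.1208)² + (+0.0738)² + (−0.1672)² = 0.1174
Variance = 0.1174 / 8 = 0.0147
SE* = √0.0147

SE* = 0.121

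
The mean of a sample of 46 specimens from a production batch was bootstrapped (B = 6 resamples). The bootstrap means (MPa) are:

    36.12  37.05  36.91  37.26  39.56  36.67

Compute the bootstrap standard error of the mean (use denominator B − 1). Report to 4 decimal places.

SE* = 1.1920

Bootstrap SE is the standard deviation of the 6 replicate means.
Mean of replicates: (36.12 + 37.05 + 36.91 + 37.26 + 39.56 + 36.67) / 6 = 223.57000 / 6 = 37.26167
Sum of squared deviations: (−1.14167)² + (−0.21167)² + (−0.35167)² + (−0.00167)² + (+2.29833)² + (−0.59167)² = 7.10428
Variance = 7.10428 / 5 = 1.42086
SE* = √1.42086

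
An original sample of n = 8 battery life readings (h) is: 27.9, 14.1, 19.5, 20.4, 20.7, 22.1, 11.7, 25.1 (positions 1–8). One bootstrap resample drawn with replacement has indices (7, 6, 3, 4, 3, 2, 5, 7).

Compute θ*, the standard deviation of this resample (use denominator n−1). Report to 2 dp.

Resample values: 11.7, 22.1, 19.5, 20.4, 19.5, 14.1, 20.7, 11.7.
Mean = 17.4625; sum of squared deviations = 126.6388
s² = 126.6388 / 7 = 18.0913
s = √18.0913 = 4.25

θ* = 4.25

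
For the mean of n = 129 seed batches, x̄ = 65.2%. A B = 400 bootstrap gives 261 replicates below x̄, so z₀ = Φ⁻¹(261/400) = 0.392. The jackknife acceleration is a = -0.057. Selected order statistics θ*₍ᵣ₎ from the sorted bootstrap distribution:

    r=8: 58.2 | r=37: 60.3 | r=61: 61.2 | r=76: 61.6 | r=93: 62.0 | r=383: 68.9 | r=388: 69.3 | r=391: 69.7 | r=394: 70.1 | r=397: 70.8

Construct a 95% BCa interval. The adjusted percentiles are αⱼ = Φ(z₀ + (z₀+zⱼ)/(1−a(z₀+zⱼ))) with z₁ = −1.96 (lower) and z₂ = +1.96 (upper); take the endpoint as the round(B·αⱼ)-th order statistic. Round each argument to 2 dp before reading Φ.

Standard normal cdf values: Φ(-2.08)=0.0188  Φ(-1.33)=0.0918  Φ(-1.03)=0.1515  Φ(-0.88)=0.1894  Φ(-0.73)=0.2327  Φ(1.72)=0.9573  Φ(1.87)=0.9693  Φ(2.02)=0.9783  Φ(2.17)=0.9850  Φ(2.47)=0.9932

(60.3, 70.8)

Lower: z₀ + z₁ = 0.392 + (-1.960) = -1.568; 1 − a(z₀+z₁) = 1 − (-0.057)(-1.568) = 0.9106; argument = 0.392 + (-1.568)/0.9106 = -1.3299 → -1.33.
α₁ = Φ(-1.33) = 0.0918; rank = round(400 × 0.0918) = 37; θ*₍37₎ = 60.3.
Upper: z₀ + z₂ = 2.352; 1 − a(z₀+z₂) = 1.1341; argument = 2.4660 → 2.47; α₂ = 0.9932; rank = 397; θ*₍397₎ = 70.8.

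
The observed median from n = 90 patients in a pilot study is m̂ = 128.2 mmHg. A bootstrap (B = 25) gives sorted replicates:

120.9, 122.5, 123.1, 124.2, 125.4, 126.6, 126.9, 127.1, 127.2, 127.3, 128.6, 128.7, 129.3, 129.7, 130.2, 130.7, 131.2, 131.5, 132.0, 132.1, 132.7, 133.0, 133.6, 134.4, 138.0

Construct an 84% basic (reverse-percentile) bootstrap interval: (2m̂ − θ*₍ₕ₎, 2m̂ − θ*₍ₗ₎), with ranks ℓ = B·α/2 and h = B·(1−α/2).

(122.8, 133.9)

Percentile endpoints at ranks 2 and 23: θ*₍2₎ = 122.5, θ*₍23₎ = 133.6.
Basic interval reflects these around m̂:
  lower = 2 × 128.2 − 133.6 = 122.8
  upper = 2 × 128.2 − 122.5 = 133.9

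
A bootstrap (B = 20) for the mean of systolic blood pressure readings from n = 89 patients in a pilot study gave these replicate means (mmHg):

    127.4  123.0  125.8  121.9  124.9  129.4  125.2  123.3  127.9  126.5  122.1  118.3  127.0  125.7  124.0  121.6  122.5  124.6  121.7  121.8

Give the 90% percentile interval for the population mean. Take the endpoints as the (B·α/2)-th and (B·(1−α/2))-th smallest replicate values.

(118.3, 127.9)

Sorted replicates: 118.3, 121.6, 121.7, 121.8, 121.9, 122.1, 122.5, 123.0, 123.3, 124.0, 124.6, 124.9, 125.2, 125.7, 125.8, 126.5, 127.0, 127.4, 127.9, 129.4
α = 0.10; lower rank = 20 × 0.050 = 1; upper rank = 20 × 0.950 = 19.
The 1st smallest replicate is 118.3; the 19th is 127.9.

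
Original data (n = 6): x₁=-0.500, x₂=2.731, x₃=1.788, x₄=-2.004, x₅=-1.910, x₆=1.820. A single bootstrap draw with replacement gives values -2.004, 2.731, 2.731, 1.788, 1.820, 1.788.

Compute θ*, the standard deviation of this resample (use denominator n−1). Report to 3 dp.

θ* = 1.765

Mean = 1.4757; sum of squared deviations = 15.5735
s² = 15.5735 / 5 = 3.1147
s = √3.1147 = 1.765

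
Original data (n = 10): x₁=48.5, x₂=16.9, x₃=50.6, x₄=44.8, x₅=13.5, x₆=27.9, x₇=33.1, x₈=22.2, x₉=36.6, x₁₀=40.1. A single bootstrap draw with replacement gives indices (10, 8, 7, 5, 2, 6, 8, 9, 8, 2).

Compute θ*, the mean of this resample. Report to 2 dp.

Resample values: 40.1, 22.2, 33.1, 13.5, 16.9, 27.9, 22.2, 36.6, 22.2, 16.9.
Mean = (40.1 + 22.2 + 33.1 + 13.5 + 16.9 + 27.9 + 22.2 + 36.6 + 22.2 + 16.9) / 10 = 251.60 / 10 = 25.16

θ* = 25.16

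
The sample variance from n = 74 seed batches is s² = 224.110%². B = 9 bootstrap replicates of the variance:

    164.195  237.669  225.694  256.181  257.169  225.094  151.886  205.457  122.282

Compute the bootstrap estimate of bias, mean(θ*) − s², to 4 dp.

mean(θ*) = (164.195 + 237.669 + 225.694 + 256.181 + 257.169 + 225.094 + 151.886 + 205.457 + 122.282) / 9 = 205.06967
bias = 205.06967 − 224.110

bias = −19.0403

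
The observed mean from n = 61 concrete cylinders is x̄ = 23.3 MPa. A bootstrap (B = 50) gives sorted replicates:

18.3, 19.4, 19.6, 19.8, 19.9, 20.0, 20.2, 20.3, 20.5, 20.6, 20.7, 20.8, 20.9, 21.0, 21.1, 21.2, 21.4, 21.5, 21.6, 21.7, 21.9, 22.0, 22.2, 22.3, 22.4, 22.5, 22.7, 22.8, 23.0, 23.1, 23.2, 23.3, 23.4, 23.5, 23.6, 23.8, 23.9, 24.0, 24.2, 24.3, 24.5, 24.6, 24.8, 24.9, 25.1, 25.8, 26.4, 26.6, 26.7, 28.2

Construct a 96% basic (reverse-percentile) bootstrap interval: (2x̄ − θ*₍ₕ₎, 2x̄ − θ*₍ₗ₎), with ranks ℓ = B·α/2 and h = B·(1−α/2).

Percentile endpoints at ranks 1 and 49: θ*₍1₎ = 18.3, θ*₍49₎ = 26.7.
Basic interval reflects these around x̄:
  lower = 2 × 23.3 − 26.7 = 19.9
  upper = 2 × 23.3 − 18.3 = 28.3

(19.9, 28.3)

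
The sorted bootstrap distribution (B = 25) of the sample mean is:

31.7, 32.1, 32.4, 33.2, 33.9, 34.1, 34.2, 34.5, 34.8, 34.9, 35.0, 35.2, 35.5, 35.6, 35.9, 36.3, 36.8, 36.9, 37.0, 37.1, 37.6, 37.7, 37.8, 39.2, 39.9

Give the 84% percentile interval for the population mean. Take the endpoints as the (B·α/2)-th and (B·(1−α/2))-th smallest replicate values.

(32.1, 37.8)

α = 0.16; lower rank = 25 × 0.080 = 2; upper rank = 25 × 0.920 = 23.
The 2nd smallest replicate is 32.1; the 23rd is 37.8.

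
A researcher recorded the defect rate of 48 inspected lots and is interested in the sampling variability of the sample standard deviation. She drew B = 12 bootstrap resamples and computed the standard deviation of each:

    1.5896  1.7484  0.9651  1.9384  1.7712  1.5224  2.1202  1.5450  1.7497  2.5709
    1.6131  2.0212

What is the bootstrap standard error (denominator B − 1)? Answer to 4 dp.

SE* = 0.3900

Bootstrap SE is the standard deviation of the 12 replicate standard deviations.
Mean of replicates: (1.5896 + 1.7484 + 0.9651 + 1.9384 + 1.7712 + 1.5224 + 2.1202 + 1.5450 + 1.7497 + 2.5709 + 1.6131 + 2.0212) / 12 = 21.15520 / 12 = 1.76293
Sum of squared deviations: (−0.17333)² + (−0.01453)² + (−0.79783)² + (+0.17547)² + (+0.00827)² + (−0.24053)² + (+0.35727)² + (−0.21793)² + (−0.01323)² + (+0.80797)² + (−0.14983)² + (+0.25827)² = 1.67278
Variance = 1.67278 / 11 = 0.15207
SE* = √0.15207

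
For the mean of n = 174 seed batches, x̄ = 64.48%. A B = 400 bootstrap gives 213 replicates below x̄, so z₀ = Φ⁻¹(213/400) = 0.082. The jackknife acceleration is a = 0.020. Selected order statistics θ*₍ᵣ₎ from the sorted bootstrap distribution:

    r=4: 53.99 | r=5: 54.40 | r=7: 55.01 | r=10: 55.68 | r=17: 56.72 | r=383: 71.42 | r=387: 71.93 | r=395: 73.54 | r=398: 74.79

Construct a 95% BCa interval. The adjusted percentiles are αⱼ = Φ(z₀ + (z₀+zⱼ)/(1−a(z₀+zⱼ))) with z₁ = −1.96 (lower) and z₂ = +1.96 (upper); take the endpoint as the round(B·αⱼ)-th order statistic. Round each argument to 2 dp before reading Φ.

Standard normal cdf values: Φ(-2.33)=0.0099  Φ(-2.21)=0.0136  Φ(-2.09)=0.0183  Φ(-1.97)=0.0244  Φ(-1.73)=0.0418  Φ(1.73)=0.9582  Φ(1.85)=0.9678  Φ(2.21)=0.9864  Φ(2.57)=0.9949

Lower: z₀ + z₁ = 0.082 + (-1.960) = -1.878; 1 − a(z₀+z₁) = 1 − (0.020)(-1.878) = 1.0376; argument = 0.082 + (-1.878)/1.0376 = -1.7280 → -1.73.
α₁ = Φ(-1.73) = 0.0418; rank = round(400 × 0.0418) = 17; θ*₍17₎ = 56.72.
Upper: z₀ + z₂ = 2.042; 1 − a(z₀+z₂) = 0.9592; argument = 2.2109 → 2.21; α₂ = 0.9864; rank = 395; θ*₍395₎ = 73.54.

(56.72, 73.54)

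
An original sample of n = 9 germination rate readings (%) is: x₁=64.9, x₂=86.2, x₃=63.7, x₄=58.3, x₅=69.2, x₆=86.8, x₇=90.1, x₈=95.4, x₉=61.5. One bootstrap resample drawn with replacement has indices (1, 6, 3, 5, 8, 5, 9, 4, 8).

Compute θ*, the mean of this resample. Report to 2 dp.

Resample values: 64.9, 86.8, 63.7, 69.2, 95.4, 69.2, 61.5, 58.3, 95.4.
Mean = (64.9 + 86.8 + 63.7 + 69.2 + 95.4 + 69.2 + 61.5 + 58.3 + 95.4) / 9 = 664.40 / 9 = 73.82

θ* = 73.82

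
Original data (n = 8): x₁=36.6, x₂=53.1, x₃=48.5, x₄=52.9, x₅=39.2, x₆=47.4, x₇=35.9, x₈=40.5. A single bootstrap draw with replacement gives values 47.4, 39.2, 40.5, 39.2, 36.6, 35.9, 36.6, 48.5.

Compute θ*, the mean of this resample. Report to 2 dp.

Mean = (47.4 + 39.2 + 40.5 + 39.2 + 36.6 + 35.9 + 36.6 + 48.5) / 8 = 323.90 / 8 = 40.49

θ* = 40.49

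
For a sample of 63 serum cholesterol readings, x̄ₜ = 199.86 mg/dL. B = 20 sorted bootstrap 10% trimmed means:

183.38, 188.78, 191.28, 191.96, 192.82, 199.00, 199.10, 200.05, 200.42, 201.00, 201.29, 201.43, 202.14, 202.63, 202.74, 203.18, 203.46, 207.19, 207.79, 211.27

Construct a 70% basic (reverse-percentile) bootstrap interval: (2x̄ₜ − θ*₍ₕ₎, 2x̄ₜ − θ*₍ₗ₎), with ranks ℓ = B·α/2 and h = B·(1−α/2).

Percentile endpoints at ranks 3 and 17: θ*₍3₎ = 191.28, θ*₍17₎ = 203.46.
Basic interval reflects these around x̄ₜ:
  lower = 2 × 199.86 − 203.46 = 196.26
  upper = 2 × 199.86 − 191.28 = 208.44

(196.26, 208.44)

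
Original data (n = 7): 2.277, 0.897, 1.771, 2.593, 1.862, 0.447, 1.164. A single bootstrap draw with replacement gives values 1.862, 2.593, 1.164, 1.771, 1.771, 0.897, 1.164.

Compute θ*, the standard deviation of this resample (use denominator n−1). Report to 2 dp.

θ* = 0.58

Mean = 1.6031; sum of squared deviations = 1.9875
s² = 1.9875 / 6 = 0.3313
s = √0.3313 = 0.58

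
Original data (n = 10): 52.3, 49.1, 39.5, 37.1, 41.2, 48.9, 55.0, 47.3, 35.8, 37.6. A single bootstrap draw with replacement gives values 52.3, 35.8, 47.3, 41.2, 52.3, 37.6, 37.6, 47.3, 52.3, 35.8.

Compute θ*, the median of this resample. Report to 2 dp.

θ* = 44.25

Sorted: 35.8, 35.8, 37.6, 37.6, 41.2, 47.3, 47.3, 52.3, 52.3, 52.3
Median = average of the two middle values = 44.25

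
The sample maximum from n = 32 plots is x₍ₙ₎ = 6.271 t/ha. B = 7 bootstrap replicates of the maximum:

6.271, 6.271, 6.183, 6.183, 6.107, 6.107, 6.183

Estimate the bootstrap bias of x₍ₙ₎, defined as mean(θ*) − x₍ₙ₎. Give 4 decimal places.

mean(θ*) = (6.271 + 6.271 + 6.183 + 6.183 + 6.107 + 6.107 + 6.183) / 7 = 6.18643
bias = 6.18643 − 6.271

bias = −0.0846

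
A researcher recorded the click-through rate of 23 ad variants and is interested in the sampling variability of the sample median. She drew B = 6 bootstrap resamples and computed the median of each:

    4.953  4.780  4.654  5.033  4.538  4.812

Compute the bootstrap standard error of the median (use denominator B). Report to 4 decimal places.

Bootstrap SE is the standard deviation of the 6 replicate medians.
Mean of replicates: (4.953 + 4.780 + 4.654 + 5.033 + 4.538 + 4.812) / 6 = 28.77000 / 6 = 4.79500
Sum of squared deviations: (+0.15800)² + (−0.01500)² + (−0.14100)² + (+0.23800)² + (−0.25700)² + (+0.01700)² = 0.16805
Variance = 0.16805 / 6 = 0.02801
SE* = √0.02801

SE* = 0.1674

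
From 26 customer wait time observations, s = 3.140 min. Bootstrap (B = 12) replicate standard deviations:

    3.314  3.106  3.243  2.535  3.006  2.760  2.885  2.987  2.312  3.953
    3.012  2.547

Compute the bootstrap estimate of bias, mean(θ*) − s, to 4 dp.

bias = −0.1683

mean(θ*) = (3.314 + 3.106 + 3.243 + 2.535 + 3.006 + 2.760 + 2.885 + 2.987 + 2.312 + 3.953 + 3.012 + 2.547) / 12 = 2.97167
bias = 2.97167 − 3.140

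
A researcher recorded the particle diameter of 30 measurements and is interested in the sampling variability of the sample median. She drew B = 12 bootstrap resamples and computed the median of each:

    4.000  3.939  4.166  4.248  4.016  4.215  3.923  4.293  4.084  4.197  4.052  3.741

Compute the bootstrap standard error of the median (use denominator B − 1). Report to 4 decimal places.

SE* = 0.1604

Bootstrap SE is the standard deviation of the 12 replicate medians.
Mean of replicates: (4.000 + 3.939 + 4.166 + 4.248 + 4.016 + 4.215 + 3.923 + 4.293 + 4.084 + 4.197 + 4.052 + 3.741) / 12 = 48.87400 / 12 = 4.07283
Sum of squared deviations: (−0.07283)² + (−0.13383)² + (+0.09317)² + (+0.17517)² + (−0.05683)² + (+0.14217)² + (−0.14983)² + (+0.22017)² + (+0.01117)² + (+0.12417)² + (−0.02083)² + (−0.33183)² = 0.28303
Variance = 0.28303 / 11 = 0.02573
SE* = √0.02573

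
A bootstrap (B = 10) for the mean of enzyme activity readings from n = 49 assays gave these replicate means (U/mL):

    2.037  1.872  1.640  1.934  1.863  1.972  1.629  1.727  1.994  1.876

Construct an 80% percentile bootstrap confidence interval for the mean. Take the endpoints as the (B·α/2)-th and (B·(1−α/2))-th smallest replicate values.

Sorted replicates: 1.629, 1.640, 1.727, 1.863, 1.872, 1.876, 1.934, 1.972, 1.994, 2.037
α = 0.20; lower rank = 10 × 0.100 = 1; upper rank = 10 × 0.900 = 9.
The 1st smallest replicate is 1.629; the 9th is 1.994.

(1.629, 1.994)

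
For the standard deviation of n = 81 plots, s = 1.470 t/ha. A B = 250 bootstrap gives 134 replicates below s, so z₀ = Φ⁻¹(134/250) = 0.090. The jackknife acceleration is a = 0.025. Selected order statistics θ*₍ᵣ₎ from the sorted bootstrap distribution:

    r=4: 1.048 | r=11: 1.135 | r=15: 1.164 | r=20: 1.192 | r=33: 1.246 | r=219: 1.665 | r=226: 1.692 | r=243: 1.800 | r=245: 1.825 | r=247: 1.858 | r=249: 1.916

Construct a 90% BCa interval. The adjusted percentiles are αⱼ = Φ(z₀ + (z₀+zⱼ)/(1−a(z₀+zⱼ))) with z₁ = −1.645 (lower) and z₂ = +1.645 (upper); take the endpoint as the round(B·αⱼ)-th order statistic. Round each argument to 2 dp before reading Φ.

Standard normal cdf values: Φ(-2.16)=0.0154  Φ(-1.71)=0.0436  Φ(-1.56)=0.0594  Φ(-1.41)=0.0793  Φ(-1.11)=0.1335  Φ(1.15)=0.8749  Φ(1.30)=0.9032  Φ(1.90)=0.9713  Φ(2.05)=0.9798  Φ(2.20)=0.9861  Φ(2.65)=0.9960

(1.192, 1.800)

Lower: z₀ + z₁ = 0.090 + (-1.645) = -1.555; 1 − a(z₀+z₁) = 1 − (0.025)(-1.555) = 1.0389; argument = 0.090 + (-1.555)/1.0389 = -1.4068 → -1.41.
α₁ = Φ(-1.41) = 0.0793; rank = round(250 × 0.0793) = 20; θ*₍20₎ = 1.192.
Upper: z₀ + z₂ = 1.735; 1 − a(z₀+z₂) = 0.9566; argument = 1.9037 → 1.90; α₂ = 0.9713; rank = 243; θ*₍243₎ = 1.800.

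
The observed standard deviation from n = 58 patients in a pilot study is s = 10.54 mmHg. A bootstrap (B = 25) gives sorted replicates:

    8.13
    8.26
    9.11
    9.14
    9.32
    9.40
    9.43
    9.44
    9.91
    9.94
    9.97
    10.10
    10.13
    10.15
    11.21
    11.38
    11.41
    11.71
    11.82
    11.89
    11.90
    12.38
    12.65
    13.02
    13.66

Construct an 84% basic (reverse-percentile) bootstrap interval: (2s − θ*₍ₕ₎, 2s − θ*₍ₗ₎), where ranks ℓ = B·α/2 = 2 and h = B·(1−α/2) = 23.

Percentile endpoints at ranks 2 and 23: θ*₍2₎ = 8.26, θ*₍23₎ = 12.65.
Basic interval reflects these around s:
  lower = 2 × 10.54 − 12.65 = 8.43
  upper = 2 × 10.54 − 8.26 = 12.82

(8.43, 12.82)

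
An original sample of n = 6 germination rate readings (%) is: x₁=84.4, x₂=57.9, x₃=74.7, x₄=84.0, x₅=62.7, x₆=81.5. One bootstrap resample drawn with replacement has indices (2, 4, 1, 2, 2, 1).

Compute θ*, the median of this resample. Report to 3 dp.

Resample values: 57.9, 84.0, 84.4, 57.9, 57.9, 84.4.
Sorted: 57.9, 57.9, 57.9, 84.0, 84.4, 84.4
Median = average of the two middle values = 70.950

θ* = 70.950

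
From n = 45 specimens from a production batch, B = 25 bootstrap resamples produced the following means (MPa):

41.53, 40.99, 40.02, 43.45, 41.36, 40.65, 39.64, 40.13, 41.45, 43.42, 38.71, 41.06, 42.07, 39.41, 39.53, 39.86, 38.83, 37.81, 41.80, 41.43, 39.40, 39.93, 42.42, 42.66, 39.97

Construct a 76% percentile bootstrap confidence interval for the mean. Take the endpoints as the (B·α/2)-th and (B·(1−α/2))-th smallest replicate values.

(38.83, 42.42)

Sorted replicates: 37.81, 38.71, 38.83, 39.40, 39.41, 39.53, 39.64, 39.86, 39.93, 39.97, 40.02, 40.13, 40.65, 40.99, 41.06, 41.36, 41.43, 41.45, 41.53, 41.80, 42.07, 42.42, 42.66, 43.42, 43.45
α = 0.24; lower rank = 25 × 0.120 = 3; upper rank = 25 × 0.880 = 22.
The 3rd smallest replicate is 38.83; the 22nd is 42.42.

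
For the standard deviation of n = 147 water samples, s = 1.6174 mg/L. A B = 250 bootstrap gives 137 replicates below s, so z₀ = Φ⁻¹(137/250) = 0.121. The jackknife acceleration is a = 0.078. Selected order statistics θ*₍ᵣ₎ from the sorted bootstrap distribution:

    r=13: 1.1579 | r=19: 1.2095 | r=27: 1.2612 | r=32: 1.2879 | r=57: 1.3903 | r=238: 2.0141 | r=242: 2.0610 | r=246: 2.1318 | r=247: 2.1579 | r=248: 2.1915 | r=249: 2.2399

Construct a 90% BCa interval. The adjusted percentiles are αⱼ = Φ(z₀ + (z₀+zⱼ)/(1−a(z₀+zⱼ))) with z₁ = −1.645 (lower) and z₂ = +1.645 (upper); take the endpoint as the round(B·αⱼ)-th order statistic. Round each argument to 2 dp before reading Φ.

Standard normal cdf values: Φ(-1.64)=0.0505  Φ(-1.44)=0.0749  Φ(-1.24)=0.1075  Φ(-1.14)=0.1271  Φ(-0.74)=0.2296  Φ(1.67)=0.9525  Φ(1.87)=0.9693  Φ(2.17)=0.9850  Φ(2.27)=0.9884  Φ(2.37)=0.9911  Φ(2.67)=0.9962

(1.2612, 2.1318)

Lower: z₀ + z₁ = 0.121 + (-1.645) = -1.524; 1 − a(z₀+z₁) = 1 − (0.078)(-1.524) = 1.1189; argument = 0.121 + (-1.524)/1.1189 = -1.2411 → -1.24.
α₁ = Φ(-1.24) = 0.1075; rank = round(250 × 0.1075) = 27; θ*₍27₎ = 1.2612.
Upper: z₀ + z₂ = 1.766; 1 − a(z₀+z₂) = 0.8623; argument = 2.1691 → 2.17; α₂ = 0.9850; rank = 246; θ*₍246₎ = 2.1318.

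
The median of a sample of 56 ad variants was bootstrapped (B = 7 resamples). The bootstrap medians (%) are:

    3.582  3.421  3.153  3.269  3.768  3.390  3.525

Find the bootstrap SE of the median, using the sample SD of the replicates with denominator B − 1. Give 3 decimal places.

SE* = 0.204

Bootstrap SE is the standard deviation of the 7 replicate medians.
Mean of replicates: (3.582 + 3.421 + 3.153 + 3.269 + 3.768 + 3.390 + 3.525) / 7 = 24.1080 / 7 = 3.4440
Sum of squared deviations: (+0.1380)² + (−0.0230)² + (−0.2910)² + (−0.1750)² + (+0.3240)² + (−0.0540)² + (+0.0810)² = 0.2493
Variance = 0.2493 / 6 = 0.0416
SE* = √0.0416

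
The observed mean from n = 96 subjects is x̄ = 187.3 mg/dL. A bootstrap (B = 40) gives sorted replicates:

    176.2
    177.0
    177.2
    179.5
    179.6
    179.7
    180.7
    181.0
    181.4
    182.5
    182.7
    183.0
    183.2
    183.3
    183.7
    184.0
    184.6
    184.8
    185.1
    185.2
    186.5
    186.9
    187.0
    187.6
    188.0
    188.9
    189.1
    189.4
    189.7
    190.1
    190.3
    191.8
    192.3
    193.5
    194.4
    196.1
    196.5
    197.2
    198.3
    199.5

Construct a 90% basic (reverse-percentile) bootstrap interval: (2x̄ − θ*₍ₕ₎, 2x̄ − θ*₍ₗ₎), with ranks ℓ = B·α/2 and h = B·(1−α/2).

(177.4, 197.6)

Percentile endpoints at ranks 2 and 38: θ*₍2₎ = 177.0, θ*₍38₎ = 197.2.
Basic interval reflects these around x̄:
  lower = 2 × 187.3 − 197.2 = 177.4
  upper = 2 × 187.3 − 177.0 = 197.6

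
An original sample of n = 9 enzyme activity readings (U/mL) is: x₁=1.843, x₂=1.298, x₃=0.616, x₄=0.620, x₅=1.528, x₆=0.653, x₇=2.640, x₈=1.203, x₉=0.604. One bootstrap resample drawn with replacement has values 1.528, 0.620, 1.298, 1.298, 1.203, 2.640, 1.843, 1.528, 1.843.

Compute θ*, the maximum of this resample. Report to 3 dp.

Maximum = 2.640

θ* = 2.640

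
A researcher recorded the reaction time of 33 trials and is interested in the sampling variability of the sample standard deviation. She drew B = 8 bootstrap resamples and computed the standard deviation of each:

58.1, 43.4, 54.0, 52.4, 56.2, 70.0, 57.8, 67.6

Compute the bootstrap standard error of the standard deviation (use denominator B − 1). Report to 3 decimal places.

SE* = 8.430

Bootstrap SE is the standard deviation of the 8 replicate standard deviations.
Mean of replicates: (58.1 + 43.4 + 54.0 + 52.4 + 56.2 + 70.0 + 57.8 + 67.6) / 8 = 459.5000 / 8 = 57.4375
Sum of squared deviations: (+0.6625)² + (−14.0375)² + (−3.4375)² + (−5.0375)² + (−1.2375)² + (+12.5625)² + (+0.3625)² + (+10.1625)² = 497.4387
Variance = 497.4387 / 7 = 71.0627
SE* = √71.0627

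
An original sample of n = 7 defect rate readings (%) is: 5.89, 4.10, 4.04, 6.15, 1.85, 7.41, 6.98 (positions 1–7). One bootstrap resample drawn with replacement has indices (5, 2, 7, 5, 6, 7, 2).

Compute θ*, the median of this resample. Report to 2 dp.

Resample values: 1.85, 4.10, 6.98, 1.85, 7.41, 6.98, 4.10.
Sorted: 1.85, 1.85, 4.10, 4.10, 6.98, 6.98, 7.41
Median = middle value = 4.10

θ* = 4.10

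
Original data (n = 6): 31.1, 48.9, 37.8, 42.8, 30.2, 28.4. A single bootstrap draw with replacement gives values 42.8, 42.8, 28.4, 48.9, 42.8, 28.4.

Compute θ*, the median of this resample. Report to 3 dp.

Sorted: 28.4, 28.4, 42.8, 42.8, 42.8, 48.9
Median = average of the two middle values = 42.800

θ* = 42.800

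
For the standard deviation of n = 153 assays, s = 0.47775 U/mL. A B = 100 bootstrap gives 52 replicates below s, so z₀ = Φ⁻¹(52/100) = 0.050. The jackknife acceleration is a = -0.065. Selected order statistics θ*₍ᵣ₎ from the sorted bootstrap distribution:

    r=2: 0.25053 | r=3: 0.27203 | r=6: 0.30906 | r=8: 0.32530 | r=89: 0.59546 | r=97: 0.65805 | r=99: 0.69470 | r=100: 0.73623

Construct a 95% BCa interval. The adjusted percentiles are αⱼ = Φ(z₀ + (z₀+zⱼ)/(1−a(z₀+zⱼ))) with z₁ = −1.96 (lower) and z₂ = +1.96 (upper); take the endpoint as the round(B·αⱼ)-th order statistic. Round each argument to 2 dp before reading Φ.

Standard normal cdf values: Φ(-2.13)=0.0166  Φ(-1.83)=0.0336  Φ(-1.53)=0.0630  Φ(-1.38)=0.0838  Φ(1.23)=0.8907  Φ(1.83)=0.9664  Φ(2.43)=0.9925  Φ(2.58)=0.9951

(0.25053, 0.65805)

Lower: z₀ + z₁ = 0.050 + (-1.960) = -1.910; 1 − a(z₀+z₁) = 1 − (-0.065)(-1.910) = 0.8759; argument = 0.050 + (-1.910)/0.8759 = -2.1307 → -2.13.
α₁ = Φ(-2.13) = 0.0166; rank = round(100 × 0.0166) = 2; θ*₍2₎ = 0.25053.
Upper: z₀ + z₂ = 2.010; 1 − a(z₀+z₂) = 1.1306; argument = 1.8277 → 1.83; α₂ = 0.9664; rank = 97; θ*₍97₎ = 0.65805.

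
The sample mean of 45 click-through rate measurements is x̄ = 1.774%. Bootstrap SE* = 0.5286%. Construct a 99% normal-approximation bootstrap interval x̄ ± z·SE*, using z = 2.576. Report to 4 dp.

Margin = 2.576 × 0.5286 = 1.36167
Interval: 1.774 ± 1.36167

(0.4123, 3.1357)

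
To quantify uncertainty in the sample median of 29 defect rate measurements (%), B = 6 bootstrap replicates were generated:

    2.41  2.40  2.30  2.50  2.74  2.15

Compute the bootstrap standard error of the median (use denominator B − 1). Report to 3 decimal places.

Bootstrap SE is the standard deviation of the 6 replicate medians.
Mean of replicates: (2.41 + 2.40 + 2.30 + 2.50 + 2.74 + 2.15) / 6 = 14.5000 / 6 = 2.4167
Sum of squared deviations: (−0.0067)² + (−0.0167)² + (−0.1167)² + (+0.0833)² + (+0.3233)² + (−0.2667)² = 0.1965
Variance = 0.1965 / 5 = 0.0393
SE* = √0.0393

SE* = 0.198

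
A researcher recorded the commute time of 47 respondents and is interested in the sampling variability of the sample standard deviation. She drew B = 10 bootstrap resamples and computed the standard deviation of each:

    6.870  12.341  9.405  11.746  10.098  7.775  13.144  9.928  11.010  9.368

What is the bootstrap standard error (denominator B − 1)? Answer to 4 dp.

SE* = 1.9626

Bootstrap SE is the standard deviation of the 10 replicate standard deviations.
Mean of replicates: (6.870 + 12.341 + 9.405 + 11.746 + 10.098 + 7.775 + 13.144 + 9.928 + 11.010 + 9.368) / 10 = 101.68500 / 10 = 10.16850
Sum of squared deviations: (−3.29850)² + (+2.17250)² + (−0.76350)² + (+1.57750)² + (−0.07050)² + (−2.39350)² + (+2.97550)² + (−0.24050)² + (+0.84150)² + (−0.80050)² = 34.66547
Variance = 34.66547 / 9 = 3.85172
SE* = √3.85172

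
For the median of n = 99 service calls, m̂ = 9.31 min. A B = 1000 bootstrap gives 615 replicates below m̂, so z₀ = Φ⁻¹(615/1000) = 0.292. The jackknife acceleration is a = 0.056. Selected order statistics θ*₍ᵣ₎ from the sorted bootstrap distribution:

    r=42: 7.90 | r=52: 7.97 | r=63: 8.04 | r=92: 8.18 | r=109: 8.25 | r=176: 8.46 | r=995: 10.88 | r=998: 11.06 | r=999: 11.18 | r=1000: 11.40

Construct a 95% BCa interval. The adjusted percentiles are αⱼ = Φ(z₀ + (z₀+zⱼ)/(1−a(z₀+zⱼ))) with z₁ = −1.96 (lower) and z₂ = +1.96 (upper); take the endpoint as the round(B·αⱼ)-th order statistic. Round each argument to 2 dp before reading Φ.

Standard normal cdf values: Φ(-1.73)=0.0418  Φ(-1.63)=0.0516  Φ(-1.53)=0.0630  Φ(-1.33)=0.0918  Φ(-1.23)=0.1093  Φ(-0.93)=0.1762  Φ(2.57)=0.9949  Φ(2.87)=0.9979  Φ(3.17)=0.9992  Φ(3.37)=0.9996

(8.25, 11.06)

Lower: z₀ + z₁ = 0.292 + (-1.960) = -1.668; 1 − a(z₀+z₁) = 1 − (0.056)(-1.668) = 1.0934; argument = 0.292 + (-1.668)/1.0934 = -1.2335 → -1.23.
α₁ = Φ(-1.23) = 0.1093; rank = round(1000 × 0.1093) = 109; θ*₍109₎ = 8.25.
Upper: z₀ + z₂ = 2.252; 1 − a(z₀+z₂) = 0.8739; argument = 2.8690 → 2.87; α₂ = 0.9979; rank = 998; θ*₍998₎ = 11.06.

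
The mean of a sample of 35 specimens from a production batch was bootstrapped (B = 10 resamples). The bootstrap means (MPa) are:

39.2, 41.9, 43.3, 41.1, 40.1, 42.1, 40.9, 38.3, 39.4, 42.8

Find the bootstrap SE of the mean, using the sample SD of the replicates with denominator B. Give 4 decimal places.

SE* = 1.5617

Bootstrap SE is the standard deviation of the 10 replicate means.
Mean of replicates: (39.2 + 41.9 + 43.3 + 41.1 + 40.1 + 42.1 + 40.9 + 38.3 + 39.4 + 42.8) / 10 = 409.10000 / 10 = 40.91000
Sum of squared deviations: (−1.71000)² + (+0.99000)² + (+2.39000)² + (+0.19000)² + (−0.81000)² + (+1.19000)² + (−0.01000)² + (−2.61000)² + (−1.51000)² + (+1.89000)² = 24.38900
Variance = 24.38900 / 10 = 2.43890
SE* = √2.43890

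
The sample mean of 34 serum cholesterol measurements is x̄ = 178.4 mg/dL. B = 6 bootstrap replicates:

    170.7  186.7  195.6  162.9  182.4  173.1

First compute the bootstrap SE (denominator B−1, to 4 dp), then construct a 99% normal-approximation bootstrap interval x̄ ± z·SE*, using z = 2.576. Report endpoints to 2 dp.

Mean of replicates = 178.5667; sum of squared deviations = 708.1933; SE* = √(708.1933/5) = 11.9012
Margin = 2.576 × 11.9012 = 30.657
Interval: 178.4 ± 30.657

(147.74, 209.06)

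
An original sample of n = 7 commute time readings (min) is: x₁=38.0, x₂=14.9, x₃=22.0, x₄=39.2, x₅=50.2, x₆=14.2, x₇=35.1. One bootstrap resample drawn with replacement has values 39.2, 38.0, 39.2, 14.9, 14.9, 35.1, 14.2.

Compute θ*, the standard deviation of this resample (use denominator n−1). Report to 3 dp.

Mean = 27.9286; sum of squared deviations = 934.9143
s² = 934.9143 / 6 = 155.8190
s = √155.8190 = 12.483

θ* = 12.483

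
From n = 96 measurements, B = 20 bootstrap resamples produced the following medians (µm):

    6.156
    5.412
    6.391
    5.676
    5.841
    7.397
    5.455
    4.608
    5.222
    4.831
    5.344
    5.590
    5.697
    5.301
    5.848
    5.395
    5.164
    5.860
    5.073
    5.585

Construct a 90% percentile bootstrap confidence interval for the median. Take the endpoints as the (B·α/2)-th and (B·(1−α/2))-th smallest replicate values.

(4.608, 6.391)

Sorted replicates: 4.608, 4.831, 5.073, 5.164, 5.222, 5.301, 5.344, 5.395, 5.412, 5.455, 5.585, 5.590, 5.676, 5.697, 5.841, 5.848, 5.860, 6.156, 6.391, 7.397
α = 0.10; lower rank = 20 × 0.050 = 1; upper rank = 20 × 0.950 = 19.
The 1st smallest replicate is 4.608; the 19th is 6.391.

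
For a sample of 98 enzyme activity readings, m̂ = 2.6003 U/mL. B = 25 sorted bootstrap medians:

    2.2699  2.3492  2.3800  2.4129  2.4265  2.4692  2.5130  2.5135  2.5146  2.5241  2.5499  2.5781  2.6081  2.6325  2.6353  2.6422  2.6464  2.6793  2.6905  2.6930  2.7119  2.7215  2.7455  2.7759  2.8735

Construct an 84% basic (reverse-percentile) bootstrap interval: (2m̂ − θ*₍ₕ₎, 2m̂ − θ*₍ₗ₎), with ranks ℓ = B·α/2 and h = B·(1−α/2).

Percentile endpoints at ranks 2 and 23: θ*₍2₎ = 2.3492, θ*₍23₎ = 2.7455.
Basic interval reflects these around m̂:
  lower = 2 × 2.6003 − 2.7455 = 2.4551
  upper = 2 × 2.6003 − 2.3492 = 2.8514

(2.4551, 2.8514)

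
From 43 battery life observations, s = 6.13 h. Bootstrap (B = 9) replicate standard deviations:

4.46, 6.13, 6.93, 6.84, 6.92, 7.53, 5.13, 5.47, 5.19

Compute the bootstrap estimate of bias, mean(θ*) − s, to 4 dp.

bias = −0.0633

mean(θ*) = (4.46 + 6.13 + 6.93 + 6.84 + 6.92 + 7.53 + 5.13 + 5.47 + 5.19) / 9 = 6.06667
bias = 6.06667 − 6.13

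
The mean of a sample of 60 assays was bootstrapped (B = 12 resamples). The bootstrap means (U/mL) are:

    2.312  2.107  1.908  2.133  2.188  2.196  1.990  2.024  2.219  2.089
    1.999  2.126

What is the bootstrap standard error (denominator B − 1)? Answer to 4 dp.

SE* = 0.1137

Bootstrap SE is the standard deviation of the 12 replicate means.
Mean of replicates: (2.312 + 2.107 + 1.908 + 2.133 + 2.188 + 2.196 + 1.990 + 2.024 + 2.219 + 2.089 + 1.999 + 2.126) / 12 = 25.29100 / 12 = 2.10758
Sum of squared deviations: (+0.20442)² + (−0.00058)² + (−0.19958)² + (+0.02542)² + (+0.08042)² + (+0.08842)² + (−0.11758)² + (−0.08358)² + (+0.11142)² + (−0.01858)² + (−0.10858)² + (+0.01842)² = 0.14225
Variance = 0.14225 / 11 = 0.01293
SE* = √0.01293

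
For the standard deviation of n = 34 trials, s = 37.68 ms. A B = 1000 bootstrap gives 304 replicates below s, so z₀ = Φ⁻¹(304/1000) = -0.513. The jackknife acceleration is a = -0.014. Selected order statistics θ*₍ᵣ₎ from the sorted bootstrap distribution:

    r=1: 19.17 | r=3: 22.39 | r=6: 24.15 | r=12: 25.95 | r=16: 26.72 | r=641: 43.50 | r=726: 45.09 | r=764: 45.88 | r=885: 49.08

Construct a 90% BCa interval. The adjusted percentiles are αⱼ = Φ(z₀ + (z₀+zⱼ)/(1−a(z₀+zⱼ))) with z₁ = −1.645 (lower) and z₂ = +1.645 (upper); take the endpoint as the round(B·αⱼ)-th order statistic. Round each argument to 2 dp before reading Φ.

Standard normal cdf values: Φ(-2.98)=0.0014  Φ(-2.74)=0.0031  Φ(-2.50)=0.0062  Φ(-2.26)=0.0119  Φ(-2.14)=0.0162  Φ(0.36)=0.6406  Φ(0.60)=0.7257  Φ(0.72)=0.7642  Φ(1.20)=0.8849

(22.39, 45.09)

Lower: z₀ + z₁ = -0.513 + (-1.645) = -2.158; 1 − a(z₀+z₁) = 1 − (-0.014)(-2.158) = 0.9698; argument = -0.513 + (-2.158)/0.9698 = -2.7382 → -2.74.
α₁ = Φ(-2.74) = 0.0031; rank = round(1000 × 0.0031) = 3; θ*₍3₎ = 22.39.
Upper: z₀ + z₂ = 1.132; 1 − a(z₀+z₂) = 1.0158; argument = 0.6013 → 0.60; α₂ = 0.7257; rank = 726; θ*₍726₎ = 45.09.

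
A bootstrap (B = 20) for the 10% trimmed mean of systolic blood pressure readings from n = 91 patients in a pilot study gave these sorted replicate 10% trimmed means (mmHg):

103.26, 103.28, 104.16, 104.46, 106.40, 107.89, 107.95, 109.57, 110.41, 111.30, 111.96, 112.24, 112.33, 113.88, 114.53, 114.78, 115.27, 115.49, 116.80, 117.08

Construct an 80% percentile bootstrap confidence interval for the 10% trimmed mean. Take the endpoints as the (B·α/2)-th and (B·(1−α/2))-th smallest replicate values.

α = 0.20; lower rank = 20 × 0.100 = 2; upper rank = 20 × 0.900 = 18.
The 2nd smallest replicate is 103.28; the 18th is 115.49.

(103.28, 115.49)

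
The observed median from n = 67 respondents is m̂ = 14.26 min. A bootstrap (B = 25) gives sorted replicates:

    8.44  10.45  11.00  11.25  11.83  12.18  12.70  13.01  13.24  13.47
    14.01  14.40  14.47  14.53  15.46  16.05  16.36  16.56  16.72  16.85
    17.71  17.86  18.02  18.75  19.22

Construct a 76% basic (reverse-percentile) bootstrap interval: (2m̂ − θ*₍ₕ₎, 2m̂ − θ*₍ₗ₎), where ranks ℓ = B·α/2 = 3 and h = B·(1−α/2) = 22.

Percentile endpoints at ranks 3 and 22: θ*₍3₎ = 11.00, θ*₍22₎ = 17.86.
Basic interval reflects these around m̂:
  lower = 2 × 14.26 − 17.86 = 10.66
  upper = 2 × 14.26 − 11.00 = 17.52

(10.66, 17.52)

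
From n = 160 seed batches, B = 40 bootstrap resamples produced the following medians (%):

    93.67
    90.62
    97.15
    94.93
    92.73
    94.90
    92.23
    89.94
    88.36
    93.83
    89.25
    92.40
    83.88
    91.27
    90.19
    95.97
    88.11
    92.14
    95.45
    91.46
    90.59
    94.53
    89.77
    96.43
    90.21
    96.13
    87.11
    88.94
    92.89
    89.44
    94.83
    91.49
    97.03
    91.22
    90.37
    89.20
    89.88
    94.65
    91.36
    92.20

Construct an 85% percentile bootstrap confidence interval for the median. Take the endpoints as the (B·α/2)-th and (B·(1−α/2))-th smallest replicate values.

(88.11, 96.13)

Sorted replicates: 83.88, 87.11, 88.11, 88.36, 88.94, 89.20, 89.25, 89.44, 89.77, 89.88, 89.94, 90.19, 90.21, 90.37, 90.59, 90.62, 91.22, 91.27, 91.36, 91.46, 91.49, 92.14, 92.20, 92.23, 92.40, 92.73, 92.89, 93.67, 93.83, 94.53, 94.65, 94.83, 94.90, 94.93, 95.45, 95.97, 96.13, 96.43, 97.03, 97.15
α = 0.15; lower rank = 40 × 0.075 = 3; upper rank = 40 × 0.925 = 37.
The 3rd smallest replicate is 88.11; the 37th is 96.13.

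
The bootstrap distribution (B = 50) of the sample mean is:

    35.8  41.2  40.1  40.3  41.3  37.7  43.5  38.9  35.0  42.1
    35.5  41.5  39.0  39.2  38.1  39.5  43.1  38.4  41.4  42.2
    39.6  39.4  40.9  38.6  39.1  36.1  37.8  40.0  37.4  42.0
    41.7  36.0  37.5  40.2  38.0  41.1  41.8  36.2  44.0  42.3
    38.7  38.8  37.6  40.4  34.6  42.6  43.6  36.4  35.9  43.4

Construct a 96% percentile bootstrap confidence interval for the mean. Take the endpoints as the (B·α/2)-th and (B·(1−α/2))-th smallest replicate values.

(34.6, 43.6)

Sorted replicates: 34.6, 35.0, 35.5, 35.8, 35.9, 36.0, 36.1, 36.2, 36.4, 37.4, 37.5, 37.6, 37.7, 37.8, 38.0, 38.1, 38.4, 38.6, 38.7, 38.8, 38.9, 39.0, 39.1, 39.2, 39.4, 39.5, 39.6, 40.0, 40.1, 40.2, 40.3, 40.4, 40.9, 41.1, 41.2, 41.3, 41.4, 41.5, 41.7, 41.8, 42.0, 42.1, 42.2, 42.3, 42.6, 43.1, 43.4, 43.5, 43.6, 44.0
α = 0.04; lower rank = 50 × 0.020 = 1; upper rank = 50 × 0.980 = 49.
The 1st smallest replicate is 34.6; the 49th is 43.6.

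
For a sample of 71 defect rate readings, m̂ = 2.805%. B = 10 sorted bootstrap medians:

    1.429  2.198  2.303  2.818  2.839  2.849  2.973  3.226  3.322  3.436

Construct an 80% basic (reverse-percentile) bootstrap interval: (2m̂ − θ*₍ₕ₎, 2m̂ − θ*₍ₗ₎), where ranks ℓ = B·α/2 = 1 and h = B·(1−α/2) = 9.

(2.288, 4.181)

Percentile endpoints at ranks 1 and 9: θ*₍1₎ = 1.429, θ*₍9₎ = 3.322.
Basic interval reflects these around m̂:
  lower = 2 × 2.805 − 3.322 = 2.288
  upper = 2 × 2.805 − 1.429 = 4.181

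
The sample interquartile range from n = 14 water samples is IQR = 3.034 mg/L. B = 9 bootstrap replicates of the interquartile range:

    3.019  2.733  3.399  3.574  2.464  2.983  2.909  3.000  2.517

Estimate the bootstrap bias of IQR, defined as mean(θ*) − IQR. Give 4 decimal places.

mean(θ*) = (3.019 + 2.733 + 3.399 + 3.574 + 2.464 + 2.983 + 2.909 + 3.000 + 2.517) / 9 = 2.95533
bias = 2.95533 − 3.034

bias = −0.0787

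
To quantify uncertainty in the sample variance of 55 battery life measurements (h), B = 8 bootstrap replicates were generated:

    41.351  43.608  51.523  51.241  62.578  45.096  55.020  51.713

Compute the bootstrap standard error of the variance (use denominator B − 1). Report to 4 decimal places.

SE* = 6.8593

Bootstrap SE is the standard deviation of the 8 replicate variances.
Mean of replicates: (41.351 + 43.608 + 51.523 + 51.241 + 62.578 + 45.096 + 55.020 + 51.713) / 8 = 402.13000 / 8 = 50.26625
Sum of squared deviations: (−8.91525)² + (−6.65825)² + (+1.25675)² + (+0.97475)² + (+12.31175)² + (−5.17025)² + (+4.75375)² + (+1.44675)² = 329.34543
Variance = 329.34543 / 7 = 47.04935
SE* = √47.04935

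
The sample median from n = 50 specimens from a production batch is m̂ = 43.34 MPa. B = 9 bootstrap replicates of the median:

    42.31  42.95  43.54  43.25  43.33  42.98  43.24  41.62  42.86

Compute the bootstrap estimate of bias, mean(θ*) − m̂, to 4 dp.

bias = −0.4422

mean(θ*) = (42.31 + 42.95 + 43.54 + 43.25 + 43.33 + 42.98 + 43.24 + 41.62 + 42.86) / 9 = 42.89778
bias = 42.89778 − 43.34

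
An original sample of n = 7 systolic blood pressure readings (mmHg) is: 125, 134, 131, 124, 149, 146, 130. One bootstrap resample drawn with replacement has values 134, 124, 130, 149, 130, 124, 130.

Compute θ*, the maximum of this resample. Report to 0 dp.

θ* = 149

Maximum = 149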